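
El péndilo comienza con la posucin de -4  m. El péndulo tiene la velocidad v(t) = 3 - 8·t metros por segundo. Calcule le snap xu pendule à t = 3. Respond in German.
Um dies zu lösen, müssen wir 3 Ableitungen unserer Gleichung für die Geschwindigkeit v(t) = 3 - 8·t nehmen. Die Ableitung von der Geschwindigkeit ergibt die Beschleunigung: a(t) = -8. Die Ableitung von der Beschleunigung ergibt den Ruck: j(t) = 0. Mit d/dt von j(t) finden wir s(t) = 0. Wir haben den Snap s(t) = 0. Durch Einsetzen von t = 3: s(3) = 0.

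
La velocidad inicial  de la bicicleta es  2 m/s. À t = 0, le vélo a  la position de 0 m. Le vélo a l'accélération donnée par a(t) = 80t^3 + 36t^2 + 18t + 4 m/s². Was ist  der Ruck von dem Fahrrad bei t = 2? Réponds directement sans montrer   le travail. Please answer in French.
À t = 2, j = 1122.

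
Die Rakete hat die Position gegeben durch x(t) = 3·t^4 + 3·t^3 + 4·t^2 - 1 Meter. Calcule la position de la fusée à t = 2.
De l'équation de la position x(t) = 3·t^4 + 3·t^3 + 4·t^2 - 1, nous substituons t = 2 pour obtenir x = 87.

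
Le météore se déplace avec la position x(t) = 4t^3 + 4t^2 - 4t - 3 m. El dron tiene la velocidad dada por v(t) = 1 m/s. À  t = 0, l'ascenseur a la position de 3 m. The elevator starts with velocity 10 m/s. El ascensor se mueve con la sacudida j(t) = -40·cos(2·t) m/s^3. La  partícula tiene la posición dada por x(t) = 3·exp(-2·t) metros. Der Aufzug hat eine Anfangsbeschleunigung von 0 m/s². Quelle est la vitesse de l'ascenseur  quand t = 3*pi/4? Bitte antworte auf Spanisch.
Para resolver esto, necesitamos tomar 2 antiderivadas de nuestra ecuación de la sacudida j(t) = -40·cos(2·t). La antiderivada de la sacudida es la aceleración. Usando a(0) = 0, obtenemos a(t) = -20·sin(2·t). Integrando la aceleración y usando la condición inicial v(0) = 10, obtenemos v(t) = 10·cos(2·t). De la ecuación de la velocidad v(t) = 10·cos(2·t), sustituimos t = 3*pi/4 para obtener v = 0.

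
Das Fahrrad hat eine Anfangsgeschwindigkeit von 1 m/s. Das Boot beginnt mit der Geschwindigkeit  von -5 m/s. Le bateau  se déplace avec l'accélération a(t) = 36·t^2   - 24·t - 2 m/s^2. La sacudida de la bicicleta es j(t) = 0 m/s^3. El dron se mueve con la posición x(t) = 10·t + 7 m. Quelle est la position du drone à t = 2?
En utilisant x(t) = 10·t + 7 et en substituant t = 2, nous trouvons x = 27.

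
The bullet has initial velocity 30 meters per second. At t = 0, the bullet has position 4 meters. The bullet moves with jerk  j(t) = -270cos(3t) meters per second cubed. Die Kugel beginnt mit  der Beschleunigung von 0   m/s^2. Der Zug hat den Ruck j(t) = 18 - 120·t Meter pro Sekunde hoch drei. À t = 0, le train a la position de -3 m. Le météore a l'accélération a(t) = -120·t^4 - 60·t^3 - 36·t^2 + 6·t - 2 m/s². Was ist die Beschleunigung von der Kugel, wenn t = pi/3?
Wir müssen unsere Gleichung für den Ruck j(t) = -270·cos(3·t) 1-mal integrieren. Mit ∫j(t)dt und Anwendung von a(0) = 0, finden wir a(t) = -90·sin(3·t). Mit a(t) = -90·sin(3·t) und Einsetzen von t = pi/3, finden wir a = 0.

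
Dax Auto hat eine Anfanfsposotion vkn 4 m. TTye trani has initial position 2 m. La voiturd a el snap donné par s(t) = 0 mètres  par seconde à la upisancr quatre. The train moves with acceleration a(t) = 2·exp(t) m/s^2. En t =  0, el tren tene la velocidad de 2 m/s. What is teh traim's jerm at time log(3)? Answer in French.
Nous devons dériver notre équation de l'accélération a(t) = 2·exp(t) 1 fois. En prenant d/dt de a(t), nous trouvons j(t) = 2·exp(t). De l'équation du jerk j(t) = 2·exp(t), nous substituons t = log(3) pour obtenir j = 6.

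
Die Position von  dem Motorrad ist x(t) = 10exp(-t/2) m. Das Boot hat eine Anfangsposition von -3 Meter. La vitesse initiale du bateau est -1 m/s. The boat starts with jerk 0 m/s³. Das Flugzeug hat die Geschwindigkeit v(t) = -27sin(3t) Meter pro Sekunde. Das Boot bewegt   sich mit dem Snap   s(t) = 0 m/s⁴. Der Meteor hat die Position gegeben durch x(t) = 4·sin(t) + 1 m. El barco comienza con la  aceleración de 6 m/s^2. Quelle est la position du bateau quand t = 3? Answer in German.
Wir müssen das Integral unserer Gleichung für den Snap s(t) = 0 4-mal finden. Durch Integration von dem Snap und Verwendung der Anfangsbedingung j(0) = 0, erhalten wir j(t) = 0. Mit ∫j(t)dt und Anwendung von a(0) = 6, finden wir a(t) = 6. Durch Integration von der Beschleunigung und Verwendung der Anfangsbedingung v(0) = -1, erhalten wir v(t) = 6·t - 1. Die Stammfunktion von der Geschwindigkeit, mit x(0) = -3, ergibt die Position: x(t) = 3·t^2 - t - 3. Mit x(t) = 3·t^2 - t - 3 und Einsetzen von t = 3, finden wir x = 21.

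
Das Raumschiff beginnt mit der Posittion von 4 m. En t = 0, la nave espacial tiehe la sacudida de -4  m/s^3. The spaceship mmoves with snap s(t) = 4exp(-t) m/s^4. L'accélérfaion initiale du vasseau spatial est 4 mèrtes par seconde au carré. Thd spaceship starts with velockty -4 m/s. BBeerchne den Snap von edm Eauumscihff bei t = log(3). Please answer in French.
En utilisant s(t) = 4·exp(-t) et en substituant t = log(3), nous trouvons s = 4/3.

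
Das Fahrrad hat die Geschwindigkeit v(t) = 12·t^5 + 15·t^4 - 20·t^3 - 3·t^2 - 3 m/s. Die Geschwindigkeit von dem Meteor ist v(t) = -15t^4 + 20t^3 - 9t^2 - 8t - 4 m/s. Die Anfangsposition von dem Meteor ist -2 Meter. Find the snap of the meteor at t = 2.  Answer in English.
We must differentiate our velocity equation v(t) = -15·t^4 + 20·t^3 - 9·t^2 - 8·t - 4 3 times. Taking d/dt of v(t), we find a(t) = -60·t^3 + 60·t^2 - 18·t - 8. The derivative of acceleration gives jerk: j(t) = -180·t^2 + 120·t - 18. The derivative of jerk gives snap: s(t) = 120 - 360·t. We have snap s(t) = 120 - 360·t. Substituting t = 2: s(2) = -600.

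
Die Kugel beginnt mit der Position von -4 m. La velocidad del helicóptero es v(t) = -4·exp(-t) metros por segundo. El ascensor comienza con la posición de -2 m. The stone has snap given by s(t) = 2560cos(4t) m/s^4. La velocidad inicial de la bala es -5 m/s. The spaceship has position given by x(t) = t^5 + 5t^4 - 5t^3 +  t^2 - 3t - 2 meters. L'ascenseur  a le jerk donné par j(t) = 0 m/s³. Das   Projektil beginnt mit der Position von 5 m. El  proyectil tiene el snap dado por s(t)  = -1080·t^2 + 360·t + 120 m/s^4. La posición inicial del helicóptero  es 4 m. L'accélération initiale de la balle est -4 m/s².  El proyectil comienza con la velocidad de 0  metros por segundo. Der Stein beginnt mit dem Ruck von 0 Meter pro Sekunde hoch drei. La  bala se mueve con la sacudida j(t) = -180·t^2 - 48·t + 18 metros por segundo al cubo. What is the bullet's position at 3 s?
We must find the integral of our jerk equation j(t) = -180·t^2 - 48·t + 18 3 times. Integrating jerk and using the initial condition a(0) = -4, we get a(t) = -60·t^3 - 24·t^2 + 18·t - 4. Integrating acceleration and using the initial condition v(0) = -5, we get v(t) = -15·t^4 - 8·t^3 + 9·t^2 - 4·t - 5. Integrating velocity and using the initial condition x(0) = -4, we get x(t) = -3·t^5 - 2·t^4 + 3·t^3 - 2·t^2 - 5·t - 4. We have position x(t) = -3·t^5 - 2·t^4 + 3·t^3 - 2·t^2 - 5·t - 4. Substituting t = 3: x(3) = -847.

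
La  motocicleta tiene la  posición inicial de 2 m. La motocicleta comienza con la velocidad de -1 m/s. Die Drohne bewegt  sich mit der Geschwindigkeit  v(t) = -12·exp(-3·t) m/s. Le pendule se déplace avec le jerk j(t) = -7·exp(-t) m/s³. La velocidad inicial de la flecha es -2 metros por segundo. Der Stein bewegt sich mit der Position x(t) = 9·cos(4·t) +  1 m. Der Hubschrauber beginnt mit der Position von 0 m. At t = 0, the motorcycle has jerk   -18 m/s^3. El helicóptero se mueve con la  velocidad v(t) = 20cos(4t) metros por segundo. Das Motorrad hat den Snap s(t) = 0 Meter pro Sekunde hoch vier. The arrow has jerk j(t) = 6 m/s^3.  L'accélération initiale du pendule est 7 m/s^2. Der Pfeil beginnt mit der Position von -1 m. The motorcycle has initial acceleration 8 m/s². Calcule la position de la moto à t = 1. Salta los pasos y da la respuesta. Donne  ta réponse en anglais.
The position at t = 1 is x = 2.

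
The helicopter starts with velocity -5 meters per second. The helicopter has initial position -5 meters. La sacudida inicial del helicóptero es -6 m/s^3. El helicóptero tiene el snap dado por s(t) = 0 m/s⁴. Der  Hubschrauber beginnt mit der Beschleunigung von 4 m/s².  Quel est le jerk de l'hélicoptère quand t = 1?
Pour résoudre ceci, nous devons prendre 1 intégrale de notre équation du snap s(t) = 0. En intégrant le snap et en utilisant la condition initiale j(0) = -6, nous obtenons j(t) = -6. En utilisant j(t) = -6 et en substituant t = 1, nous trouvons j = -6.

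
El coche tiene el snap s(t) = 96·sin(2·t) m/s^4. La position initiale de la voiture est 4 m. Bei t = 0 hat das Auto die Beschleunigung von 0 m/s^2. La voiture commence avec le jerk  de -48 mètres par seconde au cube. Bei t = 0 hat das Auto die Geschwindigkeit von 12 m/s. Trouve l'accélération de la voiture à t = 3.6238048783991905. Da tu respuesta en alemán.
Um dies zu lösen, müssen wir 2 Stammfunktionen unserer Gleichung für den Snap s(t) = 96·sin(2·t) finden. Die Stammfunktion von dem Snap ist der Ruck. Mit j(0) = -48 erhalten wir j(t) = -48·cos(2·t). Das Integral von dem Ruck ist die Beschleunigung. Mit a(0) = 0 erhalten wir a(t) = -24·sin(2·t). Aus der Gleichung für die Beschleunigung a(t) = -24·sin(2·t), setzen wir t = 3.6238048783991905 ein und erhalten a = -19.7213052521377.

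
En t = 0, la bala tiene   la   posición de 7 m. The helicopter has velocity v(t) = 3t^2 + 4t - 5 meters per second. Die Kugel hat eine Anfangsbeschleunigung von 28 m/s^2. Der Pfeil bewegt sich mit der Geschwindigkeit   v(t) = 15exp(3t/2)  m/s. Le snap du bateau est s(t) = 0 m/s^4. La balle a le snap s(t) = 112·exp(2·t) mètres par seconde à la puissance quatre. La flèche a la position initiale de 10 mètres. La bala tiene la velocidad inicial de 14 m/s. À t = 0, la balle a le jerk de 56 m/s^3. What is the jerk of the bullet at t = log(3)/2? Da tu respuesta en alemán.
Wir müssen unsere Gleichung für den Snap s(t) = 112·exp(2·t) 1-mal integrieren. Die Stammfunktion von dem Snap ist der Ruck. Mit j(0) = 56 erhalten wir j(t) = 56·exp(2·t). Mit j(t) = 56·exp(2·t) und Einsetzen von t = log(3)/2, finden wir j = 168.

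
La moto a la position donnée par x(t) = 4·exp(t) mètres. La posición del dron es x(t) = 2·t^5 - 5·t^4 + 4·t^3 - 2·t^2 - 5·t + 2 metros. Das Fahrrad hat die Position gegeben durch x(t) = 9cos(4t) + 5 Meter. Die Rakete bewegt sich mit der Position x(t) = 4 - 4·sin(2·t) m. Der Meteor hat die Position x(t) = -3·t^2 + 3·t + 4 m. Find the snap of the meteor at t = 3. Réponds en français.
Nous devons dériver notre équation de la position x(t) = -3·t^2 + 3·t + 4 4 fois. En prenant d/dt de x(t), nous trouvons v(t) = 3 - 6·t. En prenant d/dt de v(t), nous trouvons a(t) = -6. La dérivée de l'accélération donne le jerk: j(t) = 0. En prenant d/dt de j(t), nous trouvons s(t) = 0. Nous avons le snap s(t) = 0. En substituant t = 3: s(3) = 0.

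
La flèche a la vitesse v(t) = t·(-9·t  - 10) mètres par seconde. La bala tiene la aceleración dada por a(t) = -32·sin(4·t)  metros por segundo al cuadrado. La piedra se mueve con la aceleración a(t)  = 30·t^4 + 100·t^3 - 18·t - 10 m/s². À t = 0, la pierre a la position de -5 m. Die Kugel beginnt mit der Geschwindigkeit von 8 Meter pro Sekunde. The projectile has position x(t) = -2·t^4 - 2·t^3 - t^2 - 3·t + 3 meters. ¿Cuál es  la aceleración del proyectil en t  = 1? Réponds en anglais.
Starting from position x(t) = -2·t^4 - 2·t^3 - t^2 - 3·t + 3, we take 2 derivatives. Taking d/dt of x(t), we find v(t) = -8·t^3 - 6·t^2 - 2·t - 3. Differentiating velocity, we get acceleration: a(t) = -24·t^2 - 12·t - 2. From the given acceleration equation a(t) = -24·t^2 - 12·t - 2, we substitute t = 1 to get a = -38.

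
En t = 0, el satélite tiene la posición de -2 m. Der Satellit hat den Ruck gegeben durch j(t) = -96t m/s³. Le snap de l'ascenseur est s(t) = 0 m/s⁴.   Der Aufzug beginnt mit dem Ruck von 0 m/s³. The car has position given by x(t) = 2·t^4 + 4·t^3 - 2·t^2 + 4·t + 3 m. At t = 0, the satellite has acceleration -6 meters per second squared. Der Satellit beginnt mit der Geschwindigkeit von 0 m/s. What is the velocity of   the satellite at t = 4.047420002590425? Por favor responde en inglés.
To find the answer, we compute 2 antiderivatives of j(t) = -96·t. Taking ∫j(t)dt and applying a(0) = -6, we find a(t) = -48·t^2 - 6. Integrating acceleration and using the initial condition v(0) = 0, we get v(t) = -16·t^3 - 6·t. We have velocity v(t) = -16·t^3 - 6·t. Substituting t = 4.047420002590425: v(4.047420002590425) = -1085.13653018182.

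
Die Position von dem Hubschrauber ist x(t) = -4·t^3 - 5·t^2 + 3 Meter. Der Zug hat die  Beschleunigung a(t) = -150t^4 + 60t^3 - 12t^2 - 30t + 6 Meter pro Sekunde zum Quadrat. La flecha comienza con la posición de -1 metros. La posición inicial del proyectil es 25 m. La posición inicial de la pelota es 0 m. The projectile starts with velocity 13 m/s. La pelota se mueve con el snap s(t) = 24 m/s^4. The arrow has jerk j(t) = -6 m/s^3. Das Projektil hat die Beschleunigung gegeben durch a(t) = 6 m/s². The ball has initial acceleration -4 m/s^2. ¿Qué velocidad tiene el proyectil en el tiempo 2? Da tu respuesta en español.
Partiendo de la aceleración a(t) = 6, tomamos 1 integral. La antiderivada de la aceleración, con v(0) = 13, da la velocidad: v(t) = 6·t + 13. Usando v(t) = 6·t + 13 y sustituyendo t = 2, encontramos v = 25.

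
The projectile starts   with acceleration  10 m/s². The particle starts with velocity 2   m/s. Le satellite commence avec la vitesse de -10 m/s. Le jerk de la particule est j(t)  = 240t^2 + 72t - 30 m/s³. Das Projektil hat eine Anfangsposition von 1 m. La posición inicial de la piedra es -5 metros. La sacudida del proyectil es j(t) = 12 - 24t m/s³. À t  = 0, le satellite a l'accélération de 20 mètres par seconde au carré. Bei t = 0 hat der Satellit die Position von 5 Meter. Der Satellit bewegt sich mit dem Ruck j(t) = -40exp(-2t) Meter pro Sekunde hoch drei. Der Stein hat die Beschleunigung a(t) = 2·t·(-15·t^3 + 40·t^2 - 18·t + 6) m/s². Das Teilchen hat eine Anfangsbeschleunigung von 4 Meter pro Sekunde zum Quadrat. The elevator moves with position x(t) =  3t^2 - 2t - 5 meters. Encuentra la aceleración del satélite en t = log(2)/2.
Para resolver esto, necesitamos tomar 1 antiderivada de nuestra ecuación de la sacudida j(t) = -40·exp(-2·t). La antiderivada de la sacudida, con a(0) = 20, da la aceleración: a(t) = 20·exp(-2·t). De la ecuación de la aceleración a(t) = 20·exp(-2·t), sustituimos t = log(2)/2 para obtener a = 10.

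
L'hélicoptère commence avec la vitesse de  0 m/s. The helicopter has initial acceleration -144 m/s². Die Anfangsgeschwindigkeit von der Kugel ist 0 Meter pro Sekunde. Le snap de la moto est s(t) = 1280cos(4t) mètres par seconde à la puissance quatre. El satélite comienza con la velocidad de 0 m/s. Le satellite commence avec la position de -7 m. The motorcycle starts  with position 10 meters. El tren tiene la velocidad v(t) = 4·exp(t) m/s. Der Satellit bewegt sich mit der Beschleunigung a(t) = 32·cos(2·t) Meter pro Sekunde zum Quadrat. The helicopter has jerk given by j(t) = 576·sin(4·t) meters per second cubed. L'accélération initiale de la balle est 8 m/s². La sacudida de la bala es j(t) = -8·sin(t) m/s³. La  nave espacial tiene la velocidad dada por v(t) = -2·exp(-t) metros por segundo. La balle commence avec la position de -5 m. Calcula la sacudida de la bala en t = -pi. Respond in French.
De l'équation du jerk j(t) = -8·sin(t), nous substituons t = -pi pour obtenir j = 0.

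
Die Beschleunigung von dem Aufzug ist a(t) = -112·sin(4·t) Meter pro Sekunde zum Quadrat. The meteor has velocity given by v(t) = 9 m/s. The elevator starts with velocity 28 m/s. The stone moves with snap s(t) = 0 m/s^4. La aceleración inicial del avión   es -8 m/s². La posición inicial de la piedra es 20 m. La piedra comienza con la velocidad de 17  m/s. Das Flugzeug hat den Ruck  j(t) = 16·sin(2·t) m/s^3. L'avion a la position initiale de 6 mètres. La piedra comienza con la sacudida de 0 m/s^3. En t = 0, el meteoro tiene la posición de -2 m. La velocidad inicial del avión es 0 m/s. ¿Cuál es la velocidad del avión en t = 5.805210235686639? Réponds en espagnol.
Partiendo de la sacudida j(t) = 16·sin(2·t), tomamos 2 integrales. La integral de la sacudida es la aceleración. Usando a(0) = -8, obtenemos a(t) = -8·cos(2·t). La antiderivada de la aceleración es la velocidad. Usando v(0) = 0, obtenemos v(t) = -4·sin(2·t). De la ecuación de la velocidad v(t) = -4·sin(2·t), sustituimos t = 5.805210235686639 para obtener v = 3.26744873120217.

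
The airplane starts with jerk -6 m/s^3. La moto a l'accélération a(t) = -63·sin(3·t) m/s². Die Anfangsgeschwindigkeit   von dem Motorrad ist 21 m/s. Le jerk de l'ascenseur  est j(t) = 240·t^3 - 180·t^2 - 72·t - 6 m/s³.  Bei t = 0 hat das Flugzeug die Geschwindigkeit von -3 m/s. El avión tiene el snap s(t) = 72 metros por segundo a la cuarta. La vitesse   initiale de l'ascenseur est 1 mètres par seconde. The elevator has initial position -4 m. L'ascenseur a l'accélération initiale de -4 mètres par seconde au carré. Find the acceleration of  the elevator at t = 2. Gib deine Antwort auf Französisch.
Nous devons trouver l'intégrale de notre équation du jerk j(t) = 240·t^3 - 180·t^2 - 72·t - 6 1 fois. En prenant ∫j(t)dt et en appliquant a(0) = -4, nous trouvons a(t) = 60·t^4 - 60·t^3 - 36·t^2 - 6·t - 4. De l'équation de l'accélération a(t) = 60·t^4 - 60·t^3 - 36·t^2 - 6·t - 4, nous substituons t = 2 pour obtenir a = 320.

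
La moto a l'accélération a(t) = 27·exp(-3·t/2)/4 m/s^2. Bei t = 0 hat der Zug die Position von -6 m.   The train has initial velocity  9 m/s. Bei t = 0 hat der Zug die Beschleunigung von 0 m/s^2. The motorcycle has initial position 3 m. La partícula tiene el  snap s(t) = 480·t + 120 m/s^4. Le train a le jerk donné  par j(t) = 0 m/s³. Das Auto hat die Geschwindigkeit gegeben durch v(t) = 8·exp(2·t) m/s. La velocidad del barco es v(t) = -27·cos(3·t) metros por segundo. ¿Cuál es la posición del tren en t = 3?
Debemos encontrar la antiderivada de nuestra ecuación de la sacudida j(t) = 0 3 veces. Tomando ∫j(t)dt y aplicando a(0) = 0, encontramos a(t) = 0. La antiderivada de la aceleración es la velocidad. Usando v(0) = 9, obtenemos v(t) = 9. La antiderivada de la velocidad, con x(0) = -6, da la posición: x(t) = 9·t - 6. Usando x(t) = 9·t - 6 y sustituyendo t = 3, encontramos x = 21.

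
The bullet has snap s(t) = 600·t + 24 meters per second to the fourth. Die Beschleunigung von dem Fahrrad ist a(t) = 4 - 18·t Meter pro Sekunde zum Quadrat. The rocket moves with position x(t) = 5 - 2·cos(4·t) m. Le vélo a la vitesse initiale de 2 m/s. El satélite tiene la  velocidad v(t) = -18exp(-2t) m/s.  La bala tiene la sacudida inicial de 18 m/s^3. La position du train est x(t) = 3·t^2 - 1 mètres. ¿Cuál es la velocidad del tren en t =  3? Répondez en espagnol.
Partiendo de la posición x(t) = 3·t^2 - 1, tomamos 1 derivada. La derivada de la posición da la velocidad: v(t) = 6·t. De la ecuación de la velocidad v(t) = 6·t, sustituimos t = 3 para obtener v = 18.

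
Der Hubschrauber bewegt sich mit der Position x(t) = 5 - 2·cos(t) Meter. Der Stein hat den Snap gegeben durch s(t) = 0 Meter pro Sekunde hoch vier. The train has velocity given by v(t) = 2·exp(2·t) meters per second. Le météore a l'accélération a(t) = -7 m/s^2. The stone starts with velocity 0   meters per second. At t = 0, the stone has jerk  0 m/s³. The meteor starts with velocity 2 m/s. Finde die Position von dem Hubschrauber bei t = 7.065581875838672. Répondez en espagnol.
Tenemos la posición x(t) = 5 - 2·cos(t). Sustituyendo t = 7.065581875838672: x(7.065581875838672) = 3.58154791873722.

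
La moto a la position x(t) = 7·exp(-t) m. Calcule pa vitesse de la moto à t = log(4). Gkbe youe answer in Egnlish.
We must differentiate our position equation x(t) = 7·exp(-t) 1 time. The derivative of position gives velocity: v(t) = -7·exp(-t). We have velocity v(t) = -7·exp(-t). Substituting t = log(4): v(log(4)) = -7/4.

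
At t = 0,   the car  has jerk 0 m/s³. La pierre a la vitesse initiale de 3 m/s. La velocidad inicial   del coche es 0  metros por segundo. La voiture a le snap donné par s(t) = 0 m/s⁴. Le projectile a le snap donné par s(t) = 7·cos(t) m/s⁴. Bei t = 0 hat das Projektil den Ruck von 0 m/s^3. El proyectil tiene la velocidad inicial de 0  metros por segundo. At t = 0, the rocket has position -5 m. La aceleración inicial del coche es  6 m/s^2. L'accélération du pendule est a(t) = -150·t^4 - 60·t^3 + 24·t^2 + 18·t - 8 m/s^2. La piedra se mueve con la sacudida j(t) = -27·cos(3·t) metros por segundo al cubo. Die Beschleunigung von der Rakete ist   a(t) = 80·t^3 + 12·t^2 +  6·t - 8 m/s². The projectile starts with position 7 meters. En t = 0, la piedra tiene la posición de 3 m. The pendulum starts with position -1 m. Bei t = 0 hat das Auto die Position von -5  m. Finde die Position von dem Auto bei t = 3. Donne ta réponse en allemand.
Ausgehend von dem Snap s(t) = 0, nehmen wir 4 Stammfunktionen. Durch Integration von dem Snap und Verwendung der Anfangsbedingung j(0) = 0, erhalten wir j(t) = 0. Die Stammfunktion von dem Ruck, mit a(0) = 6, ergibt die Beschleunigung: a(t) = 6. Durch Integration von der Beschleunigung und Verwendung der Anfangsbedingung v(0) = 0, erhalten wir v(t) = 6·t. Die Stammfunktion von der Geschwindigkeit, mit x(0) = -5, ergibt die Position: x(t) = 3·t^2 - 5. Wir haben die Position x(t) = 3·t^2 - 5. Durch Einsetzen von t = 3: x(3) = 22.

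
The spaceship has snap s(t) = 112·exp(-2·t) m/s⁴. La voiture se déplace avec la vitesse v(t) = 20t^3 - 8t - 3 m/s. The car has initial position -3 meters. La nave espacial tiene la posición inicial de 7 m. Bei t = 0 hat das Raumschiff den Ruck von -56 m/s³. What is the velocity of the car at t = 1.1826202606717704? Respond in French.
Nous avons la vitesse v(t) = 20·t^3 - 8·t - 3. En substituant t = 1.1826202606717704: v(1.1826202606717704) = 20.6190714282221.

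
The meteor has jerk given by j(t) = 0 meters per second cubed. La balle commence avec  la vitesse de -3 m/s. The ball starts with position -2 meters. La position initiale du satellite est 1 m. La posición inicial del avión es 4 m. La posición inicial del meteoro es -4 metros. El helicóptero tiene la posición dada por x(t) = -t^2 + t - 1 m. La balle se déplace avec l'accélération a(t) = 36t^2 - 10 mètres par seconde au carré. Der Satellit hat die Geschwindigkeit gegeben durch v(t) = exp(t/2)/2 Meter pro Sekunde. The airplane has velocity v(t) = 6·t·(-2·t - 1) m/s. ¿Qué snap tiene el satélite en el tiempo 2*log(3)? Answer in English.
Starting from velocity v(t) = exp(t/2)/2, we take 3 derivatives. The derivative of velocity gives acceleration: a(t) = exp(t/2)/4. The derivative of acceleration gives jerk: j(t) = exp(t/2)/8. Differentiating jerk, we get snap: s(t) = exp(t/2)/16. Using s(t) = exp(t/2)/16 and substituting t = 2*log(3), we find s = 3/16.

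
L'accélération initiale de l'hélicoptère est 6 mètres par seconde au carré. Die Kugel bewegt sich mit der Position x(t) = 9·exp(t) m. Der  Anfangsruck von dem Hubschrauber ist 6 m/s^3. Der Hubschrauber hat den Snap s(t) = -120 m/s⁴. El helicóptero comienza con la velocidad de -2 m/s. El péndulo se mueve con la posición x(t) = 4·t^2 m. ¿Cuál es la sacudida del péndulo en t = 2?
Debemos derivar nuestra ecuación de la posición x(t) = 4·t^2 3 veces. La derivada de la posición da la velocidad: v(t) = 8·t. Derivando la velocidad, obtenemos la aceleración: a(t) = 8. La derivada de la aceleración da la sacudida: j(t) = 0. Usando j(t) = 0 y sustituyendo t = 2, encontramos j = 0.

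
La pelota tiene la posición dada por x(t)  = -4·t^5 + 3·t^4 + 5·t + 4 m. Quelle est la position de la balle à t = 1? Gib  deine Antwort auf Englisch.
We have position x(t) = -4·t^5 + 3·t^4 + 5·t + 4. Substituting t = 1: x(1) = 8.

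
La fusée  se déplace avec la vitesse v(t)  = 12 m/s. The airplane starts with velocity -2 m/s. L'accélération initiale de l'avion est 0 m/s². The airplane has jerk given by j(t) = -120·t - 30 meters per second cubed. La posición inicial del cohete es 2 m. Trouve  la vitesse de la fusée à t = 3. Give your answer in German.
Wir haben die Geschwindigkeit v(t) = 12. Durch Einsetzen von t = 3: v(3) = 12.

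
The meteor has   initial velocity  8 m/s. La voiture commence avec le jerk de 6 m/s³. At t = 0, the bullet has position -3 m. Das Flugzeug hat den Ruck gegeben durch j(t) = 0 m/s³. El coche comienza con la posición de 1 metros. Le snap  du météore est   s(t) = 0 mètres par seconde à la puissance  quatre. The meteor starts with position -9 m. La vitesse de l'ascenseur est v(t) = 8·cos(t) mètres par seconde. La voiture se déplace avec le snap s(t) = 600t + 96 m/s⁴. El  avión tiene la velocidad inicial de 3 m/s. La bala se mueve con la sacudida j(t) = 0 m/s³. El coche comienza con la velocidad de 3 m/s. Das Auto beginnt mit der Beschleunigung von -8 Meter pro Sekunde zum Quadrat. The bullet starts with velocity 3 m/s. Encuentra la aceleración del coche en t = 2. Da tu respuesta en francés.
En partant du snap s(t) = 600·t + 96, nous prenons 2 intégrales. En intégrant le snap et en utilisant la condition initiale j(0) = 6, nous obtenons j(t) = 300·t^2 + 96·t + 6. En prenant ∫j(t)dt et en appliquant a(0) = -8, nous trouvons a(t) = 100·t^3 + 48·t^2 + 6·t - 8. En utilisant a(t) = 100·t^3 + 48·t^2 + 6·t - 8 et en substituant t = 2, nous trouvons a = 996.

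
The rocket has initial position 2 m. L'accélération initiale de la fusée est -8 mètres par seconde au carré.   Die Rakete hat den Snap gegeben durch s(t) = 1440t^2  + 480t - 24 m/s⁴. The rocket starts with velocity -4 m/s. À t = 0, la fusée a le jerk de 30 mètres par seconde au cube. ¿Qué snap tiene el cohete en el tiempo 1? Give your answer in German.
Mit s(t) = 1440·t^2 + 480·t - 24 und Einsetzen von t = 1, finden wir s = 1896.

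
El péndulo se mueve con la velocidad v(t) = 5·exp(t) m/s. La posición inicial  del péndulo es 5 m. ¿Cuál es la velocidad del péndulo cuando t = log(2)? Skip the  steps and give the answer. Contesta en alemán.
v(log(2)) = 10.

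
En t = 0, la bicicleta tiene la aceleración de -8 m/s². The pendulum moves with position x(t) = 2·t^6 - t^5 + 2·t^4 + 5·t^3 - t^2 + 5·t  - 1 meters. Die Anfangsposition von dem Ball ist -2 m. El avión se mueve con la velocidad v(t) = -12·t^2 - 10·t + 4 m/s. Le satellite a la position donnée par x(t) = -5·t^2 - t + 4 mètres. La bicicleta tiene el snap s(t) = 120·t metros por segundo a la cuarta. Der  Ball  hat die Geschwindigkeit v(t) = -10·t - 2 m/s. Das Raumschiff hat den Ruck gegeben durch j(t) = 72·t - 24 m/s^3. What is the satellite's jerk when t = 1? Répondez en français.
Pour résoudre ceci, nous devons prendre 3 dérivées de notre équation de la position x(t) = -5·t^2 - t + 4. En prenant d/dt de x(t), nous trouvons v(t) = -10·t - 1. En prenant d/dt de v(t), nous trouvons a(t) = -10. En dérivant l'accélération, nous obtenons le jerk: j(t) = 0. De l'équation du jerk j(t) = 0, nous substituons t = 1 pour obtenir j = 0.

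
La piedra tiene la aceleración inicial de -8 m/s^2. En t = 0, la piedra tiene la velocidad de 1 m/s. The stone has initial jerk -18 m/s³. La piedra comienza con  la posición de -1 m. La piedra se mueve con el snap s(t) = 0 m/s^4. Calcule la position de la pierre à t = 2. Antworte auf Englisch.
To find the answer, we compute 4 antiderivatives of s(t) = 0. Integrating snap and using the initial condition j(0) = -18, we get j(t) = -18. The antiderivative of jerk, with a(0) = -8, gives acceleration: a(t) = -18·t - 8. The integral of acceleration, with v(0) = 1, gives velocity: v(t) = -9·t^2 - 8·t + 1. The antiderivative of velocity is position. Using x(0) = -1, we get x(t) = -3·t^3 - 4·t^2 + t - 1. Using x(t) = -3·t^3 - 4·t^2 + t - 1 and substituting t = 2, we find x = -39.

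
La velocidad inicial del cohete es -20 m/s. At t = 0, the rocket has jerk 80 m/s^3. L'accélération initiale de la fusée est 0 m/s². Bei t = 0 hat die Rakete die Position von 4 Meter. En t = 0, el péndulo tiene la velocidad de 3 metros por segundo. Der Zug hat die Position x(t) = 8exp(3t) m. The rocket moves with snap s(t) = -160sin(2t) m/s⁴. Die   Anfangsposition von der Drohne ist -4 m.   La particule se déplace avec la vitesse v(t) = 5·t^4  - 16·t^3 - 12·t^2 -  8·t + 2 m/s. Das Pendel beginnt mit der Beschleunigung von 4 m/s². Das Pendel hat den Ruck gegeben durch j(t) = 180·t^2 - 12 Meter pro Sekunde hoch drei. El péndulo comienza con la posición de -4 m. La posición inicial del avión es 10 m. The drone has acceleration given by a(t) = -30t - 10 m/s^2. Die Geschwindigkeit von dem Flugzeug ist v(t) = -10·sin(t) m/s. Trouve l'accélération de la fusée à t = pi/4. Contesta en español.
Debemos encontrar la integral de nuestra ecuación del snap s(t) = -160·sin(2·t) 2 veces. Tomando ∫s(t)dt y aplicando j(0) = 80, encontramos j(t) = 80·cos(2·t). La integral de la sacudida, con a(0) = 0, da la aceleración: a(t) = 40·sin(2·t). Usando a(t) = 40·sin(2·t) y sustituyendo t = pi/4, encontramos a = 40.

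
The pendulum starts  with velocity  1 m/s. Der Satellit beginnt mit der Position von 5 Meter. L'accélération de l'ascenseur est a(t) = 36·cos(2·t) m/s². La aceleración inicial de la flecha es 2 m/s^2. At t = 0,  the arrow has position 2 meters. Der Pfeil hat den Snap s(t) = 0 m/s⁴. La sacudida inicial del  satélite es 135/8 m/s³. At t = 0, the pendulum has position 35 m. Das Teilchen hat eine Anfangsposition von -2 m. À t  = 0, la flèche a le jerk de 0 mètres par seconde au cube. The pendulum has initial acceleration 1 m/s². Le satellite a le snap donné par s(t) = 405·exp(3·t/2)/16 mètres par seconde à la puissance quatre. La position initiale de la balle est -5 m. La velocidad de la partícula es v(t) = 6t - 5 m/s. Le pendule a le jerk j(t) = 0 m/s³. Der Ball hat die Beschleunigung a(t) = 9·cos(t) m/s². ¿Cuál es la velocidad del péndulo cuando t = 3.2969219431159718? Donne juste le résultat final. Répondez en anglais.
The velocity at t = 3.2969219431159718 is v = 4.29692194311597.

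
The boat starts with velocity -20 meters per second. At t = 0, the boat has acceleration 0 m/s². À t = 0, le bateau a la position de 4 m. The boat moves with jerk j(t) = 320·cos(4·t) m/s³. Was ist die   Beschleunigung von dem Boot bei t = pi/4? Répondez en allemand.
Wir müssen das Integral unserer Gleichung für den Ruck j(t) = 320·cos(4·t) 1-mal finden. Das Integral von dem Ruck, mit a(0) = 0, ergibt die Beschleunigung: a(t) = 80·sin(4·t). Aus der Gleichung für die Beschleunigung a(t) = 80·sin(4·t), setzen wir t = pi/4 ein und erhalten a = 0.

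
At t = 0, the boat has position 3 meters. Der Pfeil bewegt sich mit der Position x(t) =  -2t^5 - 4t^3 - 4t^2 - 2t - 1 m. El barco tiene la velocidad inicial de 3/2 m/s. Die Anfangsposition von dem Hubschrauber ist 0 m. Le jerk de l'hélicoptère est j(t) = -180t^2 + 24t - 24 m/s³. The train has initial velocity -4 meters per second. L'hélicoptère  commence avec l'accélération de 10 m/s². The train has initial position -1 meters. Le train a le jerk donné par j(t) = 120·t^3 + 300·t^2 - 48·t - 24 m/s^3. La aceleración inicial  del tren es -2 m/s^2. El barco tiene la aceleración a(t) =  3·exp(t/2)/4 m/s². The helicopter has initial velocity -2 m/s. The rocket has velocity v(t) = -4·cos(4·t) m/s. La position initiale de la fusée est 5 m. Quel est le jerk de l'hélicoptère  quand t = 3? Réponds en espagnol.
Usando j(t) = -180·t^2 + 24·t - 24 y sustituyendo t = 3, encontramos j = -1572.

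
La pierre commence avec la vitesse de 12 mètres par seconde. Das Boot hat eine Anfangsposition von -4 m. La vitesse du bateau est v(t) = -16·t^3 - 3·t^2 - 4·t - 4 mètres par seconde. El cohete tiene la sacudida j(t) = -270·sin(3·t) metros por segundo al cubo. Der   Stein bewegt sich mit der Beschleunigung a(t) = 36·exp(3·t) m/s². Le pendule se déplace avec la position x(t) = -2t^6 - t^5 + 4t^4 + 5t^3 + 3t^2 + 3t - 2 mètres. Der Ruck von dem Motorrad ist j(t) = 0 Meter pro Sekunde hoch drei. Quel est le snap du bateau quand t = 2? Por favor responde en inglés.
We must differentiate our velocity equation v(t) = -16·t^3 - 3·t^2 - 4·t - 4 3 times. Taking d/dt of v(t), we find a(t) = -48·t^2 - 6·t - 4. The derivative of acceleration gives jerk: j(t) = -96·t - 6. Taking d/dt of j(t), we find s(t) = -96. From the given snap equation s(t) = -96, we substitute t = 2 to get s = -96.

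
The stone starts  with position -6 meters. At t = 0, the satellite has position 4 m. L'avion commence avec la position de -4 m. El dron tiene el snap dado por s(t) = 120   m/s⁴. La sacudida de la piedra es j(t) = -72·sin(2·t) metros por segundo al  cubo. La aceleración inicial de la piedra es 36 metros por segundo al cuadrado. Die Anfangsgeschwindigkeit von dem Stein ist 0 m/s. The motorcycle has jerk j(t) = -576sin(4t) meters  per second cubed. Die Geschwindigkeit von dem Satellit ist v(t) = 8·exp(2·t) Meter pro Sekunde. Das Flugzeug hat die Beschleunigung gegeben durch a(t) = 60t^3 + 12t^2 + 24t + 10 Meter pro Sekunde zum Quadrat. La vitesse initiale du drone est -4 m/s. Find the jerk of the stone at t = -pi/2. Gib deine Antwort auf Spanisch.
Usando j(t) = -72·sin(2·t) y sustituyendo t = -pi/2, encontramos j = 0.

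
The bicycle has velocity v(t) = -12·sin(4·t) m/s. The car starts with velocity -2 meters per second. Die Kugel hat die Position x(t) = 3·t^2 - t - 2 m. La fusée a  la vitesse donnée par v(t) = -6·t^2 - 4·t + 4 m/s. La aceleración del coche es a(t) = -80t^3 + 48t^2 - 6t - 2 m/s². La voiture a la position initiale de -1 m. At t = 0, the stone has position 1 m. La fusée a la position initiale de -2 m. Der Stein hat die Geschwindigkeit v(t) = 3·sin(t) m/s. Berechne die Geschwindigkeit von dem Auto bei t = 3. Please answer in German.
Um dies zu lösen, müssen wir 1 Stammfunktion unserer Gleichung für die Beschleunigung a(t) = -80·t^3 + 48·t^2 - 6·t - 2 finden. Durch Integration von der Beschleunigung und Verwendung der Anfangsbedingung v(0) = -2, erhalten wir v(t) = -20·t^4 + 16·t^3 - 3·t^2 - 2·t - 2. Mit v(t) = -20·t^4 + 16·t^3 - 3·t^2 - 2·t - 2 und Einsetzen von t = 3, finden wir v = -1223.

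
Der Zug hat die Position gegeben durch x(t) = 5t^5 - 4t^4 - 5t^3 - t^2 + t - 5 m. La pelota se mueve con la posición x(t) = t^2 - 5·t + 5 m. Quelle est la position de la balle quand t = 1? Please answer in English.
Using x(t) = t^2 - 5·t + 5 and substituting t = 1, we find x = 1.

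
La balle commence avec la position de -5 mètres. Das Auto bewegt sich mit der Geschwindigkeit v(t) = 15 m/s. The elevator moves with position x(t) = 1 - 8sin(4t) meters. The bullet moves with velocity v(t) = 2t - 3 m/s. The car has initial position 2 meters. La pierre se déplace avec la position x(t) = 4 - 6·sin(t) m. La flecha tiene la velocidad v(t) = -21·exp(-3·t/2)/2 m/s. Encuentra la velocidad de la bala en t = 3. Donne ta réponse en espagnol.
Tenemos la velocidad v(t) = 2·t - 3. Sustituyendo t = 3: v(3) = 3.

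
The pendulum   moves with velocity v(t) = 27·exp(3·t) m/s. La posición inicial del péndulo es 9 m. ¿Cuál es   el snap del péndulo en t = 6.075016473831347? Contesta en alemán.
Wir müssen unsere Gleichung für die Geschwindigkeit v(t) = 27·exp(3·t) 3-mal ableiten. Durch Ableiten von der Geschwindigkeit erhalten wir die Beschleunigung: a(t) = 81·exp(3·t). Durch Ableiten von der Beschleunigung erhalten wir den Ruck: j(t) = 243·exp(3·t). Die Ableitung von dem Ruck ergibt den Snap: s(t) = 729·exp(3·t). Wir haben den Snap s(t) = 729·exp(3·t). Durch Einsetzen von t = 6.075016473831347: s(6.075016473831347) = 59946788869.2145.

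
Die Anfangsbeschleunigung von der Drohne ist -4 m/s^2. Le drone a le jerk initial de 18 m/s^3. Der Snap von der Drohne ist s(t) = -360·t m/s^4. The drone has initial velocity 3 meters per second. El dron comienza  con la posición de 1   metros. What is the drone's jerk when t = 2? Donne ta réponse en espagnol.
Necesitamos integrar nuestra ecuación del snap s(t) = -360·t 1 vez. La integral del snap, con j(0) = 18, da la sacudida: j(t) = 18 - 180·t^2. Usando j(t) = 18 - 180·t^2 y sustituyendo t = 2, encontramos j = -702.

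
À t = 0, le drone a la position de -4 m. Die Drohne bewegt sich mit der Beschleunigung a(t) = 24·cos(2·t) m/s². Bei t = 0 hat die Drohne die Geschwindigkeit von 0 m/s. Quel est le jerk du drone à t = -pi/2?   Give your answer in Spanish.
Debemos derivar nuestra ecuación de la aceleración a(t) = 24·cos(2·t) 1 vez. La derivada de la aceleración da la sacudida: j(t) = -48·sin(2·t). Usando j(t) = -48·sin(2·t) y sustituyendo t = -pi/2, encontramos j = 0.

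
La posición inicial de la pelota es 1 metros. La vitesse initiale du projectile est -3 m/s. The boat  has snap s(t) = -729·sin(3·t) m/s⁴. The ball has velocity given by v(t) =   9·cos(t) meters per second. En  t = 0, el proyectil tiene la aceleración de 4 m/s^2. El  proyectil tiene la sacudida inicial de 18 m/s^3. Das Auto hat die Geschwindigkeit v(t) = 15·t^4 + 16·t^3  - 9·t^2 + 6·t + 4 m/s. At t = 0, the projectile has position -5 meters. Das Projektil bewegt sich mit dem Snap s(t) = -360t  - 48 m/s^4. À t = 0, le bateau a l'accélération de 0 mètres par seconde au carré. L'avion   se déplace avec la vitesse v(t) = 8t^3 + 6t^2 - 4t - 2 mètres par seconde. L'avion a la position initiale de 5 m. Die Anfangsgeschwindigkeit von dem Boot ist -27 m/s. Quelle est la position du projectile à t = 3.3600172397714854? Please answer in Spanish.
Debemos encontrar la antiderivada de nuestra ecuación del snap s(t) = -360·t - 48 4 veces. La antiderivada del snap, con j(0) = 18, da la sacudida: j(t) = -180·t^2 - 48·t + 18. La integral de la sacudida es la aceleración. Usando a(0) = 4, obtenemos a(t) = -60·t^3 - 24·t^2 + 18·t + 4. La antiderivada de la aceleración es la velocidad. Usando v(0) = -3, obtenemos v(t) = -15·t^4 - 8·t^3 + 9·t^2 + 4·t - 3. La integral de la velocidad es la posición. Usando x(0) = -5, obtenemos x(t) = -3·t^5 - 2·t^4 + 3·t^3 + 2·t^2 - 3·t - 5. Usando x(t) = -3·t^5 - 2·t^4 + 3·t^3 + 2·t^2 - 3·t - 5 y sustituyendo t = 3.3600172397714854, encontramos x = -1418.39511518886.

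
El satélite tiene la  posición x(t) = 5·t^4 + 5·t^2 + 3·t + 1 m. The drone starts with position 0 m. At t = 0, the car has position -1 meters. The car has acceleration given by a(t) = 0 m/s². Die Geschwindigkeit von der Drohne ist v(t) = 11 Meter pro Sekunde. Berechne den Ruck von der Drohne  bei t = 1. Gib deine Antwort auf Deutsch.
Um dies zu lösen, müssen wir 2 Ableitungen unserer Gleichung für die Geschwindigkeit v(t) = 11 nehmen. Die Ableitung von der Geschwindigkeit ergibt die Beschleunigung: a(t) = 0. Mit d/dt von a(t) finden wir j(t) = 0. Wir haben den Ruck j(t) = 0. Durch Einsetzen von t = 1: j(1) = 0.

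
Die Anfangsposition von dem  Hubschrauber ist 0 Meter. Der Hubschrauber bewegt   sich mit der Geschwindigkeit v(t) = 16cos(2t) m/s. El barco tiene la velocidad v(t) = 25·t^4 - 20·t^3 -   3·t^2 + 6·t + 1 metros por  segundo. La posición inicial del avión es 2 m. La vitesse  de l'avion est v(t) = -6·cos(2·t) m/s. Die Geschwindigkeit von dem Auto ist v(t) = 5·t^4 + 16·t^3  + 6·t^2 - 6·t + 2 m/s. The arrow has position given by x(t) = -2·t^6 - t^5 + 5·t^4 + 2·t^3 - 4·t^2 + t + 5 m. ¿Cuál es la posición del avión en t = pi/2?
Necesitamos integrar nuestra ecuación de la velocidad v(t) = -6·cos(2·t) 1 vez. La antiderivada de la velocidad es la posición. Usando x(0) = 2, obtenemos x(t) = 2 - 3·sin(2·t). Usando x(t) = 2 - 3·sin(2·t) y sustituyendo t = pi/2, encontramos x = 2.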